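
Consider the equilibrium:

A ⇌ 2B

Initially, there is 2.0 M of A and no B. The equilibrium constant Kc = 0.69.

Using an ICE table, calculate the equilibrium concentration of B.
[B] = 1.015 M

ICE: [A] = 2.0 − x, [B] = 2x.
Kc = (2x)²/(2.0 − x) = 0.69 ⇒ 4x² + 0.69x − 1.38 = 0.
x = (−0.69 + √(0.69² + 4·4·1.38))/(2·4) = (−0.69 + √22.556)/8 = 0.50742.
[B] = 2x = 1.015 M.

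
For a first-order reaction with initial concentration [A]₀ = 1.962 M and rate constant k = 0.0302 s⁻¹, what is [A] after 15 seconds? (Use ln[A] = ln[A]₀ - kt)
1.2473 M

ln[A] = ln[A]₀ - k·t = ln(1.962) - (0.0302)·(15) = 0.6740 - 0.4530 = 0.2210
[A] = e^(0.2210) = 1.2473 M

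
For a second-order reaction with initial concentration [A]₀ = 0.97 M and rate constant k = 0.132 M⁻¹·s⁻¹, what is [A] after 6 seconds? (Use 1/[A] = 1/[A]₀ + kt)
0.5486 M

1/[A] = 1/[A]₀ + k·t = 1/0.97 + (0.132)·(6) = 1.0309 + 0.7920 = 1.8229
[A] = 1/1.8229 = 0.5486 M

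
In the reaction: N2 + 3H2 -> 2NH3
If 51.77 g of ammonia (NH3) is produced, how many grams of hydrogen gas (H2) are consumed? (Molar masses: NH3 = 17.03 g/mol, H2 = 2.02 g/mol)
Moles of NH3 = 51.77 g ÷ 17.03 g/mol = 3.03993 mol
Mole ratio: 3 mol H2 / 2 mol NH3
Moles of H2 = 3.03993 × (3/2) = 4.55989 mol
Mass of H2 = 4.55989 mol × 2.02 g/mol = 9.211 g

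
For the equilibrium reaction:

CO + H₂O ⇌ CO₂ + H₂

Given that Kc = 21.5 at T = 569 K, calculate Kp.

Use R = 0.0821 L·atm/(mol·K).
K_p = 21.5000

Δn = (moles gaseous products) − (moles gaseous reactants) = 0
T = 569 K; RT = 0.0821 × 569 = 46.7149
Kp = Kc·(RT)^Δn = 21.5 × (46.7149)^0 = 21.5 × 1 = 21.5000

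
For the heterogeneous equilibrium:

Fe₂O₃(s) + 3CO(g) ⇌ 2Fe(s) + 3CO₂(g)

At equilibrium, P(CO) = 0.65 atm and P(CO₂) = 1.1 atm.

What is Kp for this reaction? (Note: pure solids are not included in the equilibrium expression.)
K_p = 4.847

Solids (Fe₂O₃, Fe) are excluded.
Kp = P(CO₂)³/P(CO)³ = (1.1)³/(0.65)³ = 1.331/0.2746 = 4.847.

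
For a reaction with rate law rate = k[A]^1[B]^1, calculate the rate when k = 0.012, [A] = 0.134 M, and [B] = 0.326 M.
0.0005242 M/s

rate = k·[A]^1·[B]^1 = 0.012·(0.134)^1·(0.326)^1 = 0.012·0.134·0.326 = 0.0005242 M/s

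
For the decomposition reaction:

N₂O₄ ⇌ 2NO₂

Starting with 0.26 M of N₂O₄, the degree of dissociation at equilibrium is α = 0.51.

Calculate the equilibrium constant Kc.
K_c = 0.5520

x = α·[A]₀ = 0.51 × 0.26 = 0.1326 M dissociated.
At eq: [N₂O₄] = 0.26 − 0.1326 = 0.1274 M; [NO₂] = 2x = 0.2652 M.
Kc = [NO₂]²/[N₂O₄] = (0.2652)²/0.1274 = 0.552.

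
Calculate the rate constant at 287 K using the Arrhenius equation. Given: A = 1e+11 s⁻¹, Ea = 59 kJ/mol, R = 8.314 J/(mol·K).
1.83e+00 s⁻¹

k = A·exp(-Ea/(R·T)) = 1e+11·exp(-59000/(8.314·287)) = 1e+11·exp(-24.7264) = 1e+11·1.8259e-11 = 1.83e+00 s⁻¹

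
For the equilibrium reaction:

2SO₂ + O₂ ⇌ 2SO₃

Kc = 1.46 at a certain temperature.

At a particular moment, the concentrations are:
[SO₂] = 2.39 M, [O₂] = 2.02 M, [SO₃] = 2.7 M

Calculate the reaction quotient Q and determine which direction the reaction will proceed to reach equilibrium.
Q = 0.632, Q < K, reaction proceeds forward (toward products)

Q = ([SO₃]^2) / ([SO₂]^2 × [O₂])
  = ((2.7)^2) / ((2.39)^2·(2.02)) = 7.29/11.538 = 0.6318
Since Q = 0.6318 < Kc = 1.46, the reaction proceeds forward (toward products) to reach equilibrium.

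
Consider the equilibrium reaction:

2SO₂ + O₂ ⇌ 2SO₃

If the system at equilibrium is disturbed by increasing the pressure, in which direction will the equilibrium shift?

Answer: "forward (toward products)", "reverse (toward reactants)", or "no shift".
forward (toward products)

Apply Le Chatelier's principle: system shifts to counteract the change.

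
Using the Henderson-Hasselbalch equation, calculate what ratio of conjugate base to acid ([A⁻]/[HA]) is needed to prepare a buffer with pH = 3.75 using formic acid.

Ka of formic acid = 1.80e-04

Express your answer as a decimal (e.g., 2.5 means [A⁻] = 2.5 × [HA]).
[A⁻]/[HA] = 1.012

pKa = −log(1.80e-04) = 3.7447. pH = pKa + log([A⁻]/[HA]). 3.75 = 3.7447 + log(ratio). log(ratio) = 3.75 − 3.7447 = 0.0053. ratio = 10^(0.0053) = 1.012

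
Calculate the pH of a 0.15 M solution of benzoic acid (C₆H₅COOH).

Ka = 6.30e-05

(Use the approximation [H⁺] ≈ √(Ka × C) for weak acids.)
pH = 2.51

[H⁺] = √(Ka × C) = √(6.30e-05 × 0.15) = 3.0741e-03. pH = -log(3.0741e-03)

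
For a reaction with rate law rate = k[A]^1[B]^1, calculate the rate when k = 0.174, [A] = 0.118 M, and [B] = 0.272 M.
0.005585 M/s

rate = k·[A]^1·[B]^1 = 0.174·(0.118)^1·(0.272)^1 = 0.174·0.118·0.272 = 0.005585 M/s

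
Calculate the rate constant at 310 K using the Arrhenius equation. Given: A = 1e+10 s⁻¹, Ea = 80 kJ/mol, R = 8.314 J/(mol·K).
3.31e-04 s⁻¹

k = A·exp(-Ea/(R·T)) = 1e+10·exp(-80000/(8.314·310)) = 1e+10·exp(-31.0398) = 1e+10·3.3083e-14 = 3.31e-04 s⁻¹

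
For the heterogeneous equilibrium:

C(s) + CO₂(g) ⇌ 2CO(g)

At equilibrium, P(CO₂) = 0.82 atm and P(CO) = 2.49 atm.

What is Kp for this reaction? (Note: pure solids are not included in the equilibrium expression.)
K_p = 7.561

Solid C is excluded.
Kp = P(CO)²/P(CO₂) = (2.49)²/0.82 = 6.2/0.82 = 7.561.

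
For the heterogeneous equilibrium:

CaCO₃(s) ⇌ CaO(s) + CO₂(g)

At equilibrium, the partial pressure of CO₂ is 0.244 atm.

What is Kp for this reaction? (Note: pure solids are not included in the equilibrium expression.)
K_p = 0.244

Solids (CaCO₃, CaO) have activity 1 and are excluded.
Kp = P(CO₂) = 0.244.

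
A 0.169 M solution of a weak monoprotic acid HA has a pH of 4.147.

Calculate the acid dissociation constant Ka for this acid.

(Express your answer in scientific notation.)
K_a = 3.01e-08

[H⁺] = 10^(−pH) = 10^(−4.147) = 7.129e-05 M. For HA ⇌ H⁺ + A⁻, Ka = x²/(C − x) = (7.129e-05)²/(0.169 − 7.129e-05) = 3.01e-08.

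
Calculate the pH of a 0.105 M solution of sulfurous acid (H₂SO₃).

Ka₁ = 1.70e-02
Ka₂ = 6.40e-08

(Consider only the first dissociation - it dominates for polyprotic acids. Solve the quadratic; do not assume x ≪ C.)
pH = 1.46

x² + Ka₁·x − Ka₁·C = 0 with Ka₁ = 1.70e-02, C = 0.105.
x = (−Ka₁ + √(Ka₁² + 4·Ka₁·C))/2 = 3.4596e-02 M, so pH = 1.46.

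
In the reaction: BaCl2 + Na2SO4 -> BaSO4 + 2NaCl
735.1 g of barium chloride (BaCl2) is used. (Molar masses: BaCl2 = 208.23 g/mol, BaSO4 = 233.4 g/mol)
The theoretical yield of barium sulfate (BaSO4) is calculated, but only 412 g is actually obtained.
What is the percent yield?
Moles of BaCl2 = 735.1 g ÷ 208.23 g/mol = 3.53023 mol
Mole ratio: 1 mol BaSO4 / 1 mol BaCl2
Moles of BaSO4 = 3.53023 × (1/1) = 3.53023 mol
Theoretical yield = 3.53023 mol × 233.4 g/mol = 823.96 g
Actual yield = 412 g
Percent yield = (412 / 823.96) × 100% = 50.0%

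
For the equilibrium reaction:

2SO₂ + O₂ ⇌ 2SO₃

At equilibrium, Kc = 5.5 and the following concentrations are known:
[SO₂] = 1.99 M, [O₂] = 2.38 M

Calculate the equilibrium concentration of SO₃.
[SO₃] = 7.1998 M

Kc = ([SO₃]^2) / ([SO₂]^2 × [O₂]) = 5.5
[SO₃]^2 = Kc · (reactant terms)/(other product terms) = 5.5 · 9.425 / 1 = 51.838
[SO₃] = (51.838)^(1/2) = 7.1998 M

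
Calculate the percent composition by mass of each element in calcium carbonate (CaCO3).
Ca: 40.04%, C: 12.00%, O: 47.96%

Molar mass of CaCO3 = 100.09 g/mol
% Ca = (1 × 40.08) / 100.09 × 100% = 40.08 / 100.09 × 100% = 40.04%
% C = (1 × 12.01) / 100.09 × 100% = 12.01 / 100.09 × 100% = 12.00%
% O = (3 × 16.0) / 100.09 × 100% = 48 / 100.09 × 100% = 47.96%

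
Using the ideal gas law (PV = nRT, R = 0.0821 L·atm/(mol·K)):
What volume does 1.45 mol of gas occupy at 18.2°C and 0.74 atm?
T = 18.2°C + 273.15 = 291.35 K
V = nRT/P = (1.45 × 0.0821 × 291.35) / 0.74
V = 46.87 L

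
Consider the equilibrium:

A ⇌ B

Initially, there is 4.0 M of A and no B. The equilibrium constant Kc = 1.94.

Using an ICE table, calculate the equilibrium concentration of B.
[B] = 2.639 M

ICE: [A] = 4.0 − x, [B] = x.
Kc = x/(4.0 − x) = 1.94 ⇒ x = 1.94·4.0/(1 + 1.94) = 7.76/2.94 = 2.639.
[B] = x = 2.639 M.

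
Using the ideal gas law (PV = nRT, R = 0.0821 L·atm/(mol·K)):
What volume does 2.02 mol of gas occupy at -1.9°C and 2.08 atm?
T = -1.9°C + 273.15 = 271.25 K
V = nRT/P = (2.02 × 0.0821 × 271.25) / 2.08
V = 21.63 L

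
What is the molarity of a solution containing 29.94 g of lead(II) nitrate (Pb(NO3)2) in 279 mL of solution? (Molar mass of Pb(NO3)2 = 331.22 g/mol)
Moles of Pb(NO3)2 = 29.94 g ÷ 331.22 g/mol = 0.0903931 mol
Volume = 279 mL = 0.279 L
Molarity = 0.0903931 mol ÷ 0.279 L = 0.324 M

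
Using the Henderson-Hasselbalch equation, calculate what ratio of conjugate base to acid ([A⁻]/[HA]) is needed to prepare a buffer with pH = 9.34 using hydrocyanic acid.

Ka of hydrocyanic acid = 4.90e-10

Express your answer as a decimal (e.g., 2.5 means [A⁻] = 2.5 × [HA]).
[A⁻]/[HA] = 1.072

pKa = −log(4.90e-10) = 9.3098. pH = pKa + log([A⁻]/[HA]). 9.34 = 9.3098 + log(ratio). log(ratio) = 9.34 − 9.3098 = 0.0302. ratio = 10^(0.0302) = 1.072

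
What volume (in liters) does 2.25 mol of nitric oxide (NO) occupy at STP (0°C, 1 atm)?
At STP, 1 mol of gas occupies 22.4 L
Volume = 2.25 mol × 22.4 L/mol = 50.40 L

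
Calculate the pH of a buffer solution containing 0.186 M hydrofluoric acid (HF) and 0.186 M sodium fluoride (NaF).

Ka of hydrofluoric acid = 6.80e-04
pH = 3.17

pKa = -log(6.80e-04) = 3.17. pH = pKa + log([A⁻]/[HA]) = 3.17 + log(0.186/0.186)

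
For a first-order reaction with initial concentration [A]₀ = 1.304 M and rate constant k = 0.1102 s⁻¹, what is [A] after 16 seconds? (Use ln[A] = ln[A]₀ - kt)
0.2236 M

ln[A] = ln[A]₀ - k·t = ln(1.304) - (0.1102)·(16) = 0.2654 - 1.7632 = -1.4978
[A] = e^(-1.4978) = 0.2236 M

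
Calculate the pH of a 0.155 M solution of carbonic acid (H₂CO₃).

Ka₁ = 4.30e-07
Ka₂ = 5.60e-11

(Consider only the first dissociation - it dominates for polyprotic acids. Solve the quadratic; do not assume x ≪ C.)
pH = 3.59

x² + Ka₁·x − Ka₁·C = 0 with Ka₁ = 4.30e-07, C = 0.155.
x = (−Ka₁ + √(Ka₁² + 4·Ka₁·C))/2 = 2.5795e-04 M, so pH = 3.59.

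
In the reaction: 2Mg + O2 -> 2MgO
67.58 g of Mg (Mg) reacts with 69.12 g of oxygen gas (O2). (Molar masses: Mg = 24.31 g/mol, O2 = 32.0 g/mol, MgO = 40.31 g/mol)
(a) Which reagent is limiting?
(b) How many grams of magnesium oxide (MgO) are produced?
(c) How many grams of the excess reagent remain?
(a) Mg, (b) 112.1 g, (c) 24.64 g

Moles of Mg = 67.58 g ÷ 24.31 g/mol = 2.77993 mol
Moles of O2 = 69.12 g ÷ 32.0 g/mol = 2.16 mol
Moles ÷ coefficient: Mg: 2.77993/2 = 1.39, O2: 2.16/1 = 2.16
(a) Mg has the smaller value, so Mg is the limiting reagent.
(b) Moles of MgO = 2.77993 mol Mg × (2/2) = 2.77993 mol; mass = 2.77993 mol × 40.31 g/mol = 112.1 g
(c) O2 consumed = 2.77993 × (1/2) = 1.38996 mol; remaining = 2.16 − 1.38996 = 0.770037 mol; mass = 0.770037 mol × 32.0 g/mol = 24.64 g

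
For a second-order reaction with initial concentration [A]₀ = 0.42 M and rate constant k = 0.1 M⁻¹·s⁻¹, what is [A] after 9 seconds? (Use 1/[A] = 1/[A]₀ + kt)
0.3048 M

1/[A] = 1/[A]₀ + k·t = 1/0.42 + (0.1)·(9) = 2.3810 + 0.9000 = 3.2810
[A] = 1/3.2810 = 0.3048 M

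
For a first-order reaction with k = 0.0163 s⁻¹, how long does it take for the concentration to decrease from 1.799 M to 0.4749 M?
81.71 s

From ln[A] = ln[A]₀ - k·t: t = ln([A]₀/[A])/k = ln(1.799/0.4749)/0.0163 = ln(3.7882)/0.0163 = 1.3319/0.0163 = 81.71 s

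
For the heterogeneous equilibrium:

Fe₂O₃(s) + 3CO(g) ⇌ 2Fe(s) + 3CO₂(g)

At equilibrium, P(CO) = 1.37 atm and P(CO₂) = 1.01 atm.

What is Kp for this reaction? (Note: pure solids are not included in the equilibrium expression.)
K_p = 0.401

Solids (Fe₂O₃, Fe) are excluded.
Kp = P(CO₂)³/P(CO)³ = (1.01)³/(1.37)³ = 1.03/2.571 = 0.401.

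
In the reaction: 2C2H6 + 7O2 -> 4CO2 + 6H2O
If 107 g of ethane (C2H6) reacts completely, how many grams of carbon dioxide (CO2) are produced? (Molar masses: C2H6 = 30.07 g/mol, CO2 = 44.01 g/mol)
Moles of C2H6 = 107 g ÷ 30.07 g/mol = 3.55836 mol
Mole ratio: 4 mol CO2 / 2 mol C2H6
Moles of CO2 = 3.55836 × (4/2) = 7.11673 mol
Mass of CO2 = 7.11673 mol × 44.01 g/mol = 313.2 g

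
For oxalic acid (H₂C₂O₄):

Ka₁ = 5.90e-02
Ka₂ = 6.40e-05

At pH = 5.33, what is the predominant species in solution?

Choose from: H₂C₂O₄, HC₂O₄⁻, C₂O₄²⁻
C₂O₄²⁻

pKa1 = 1.23, pKa2 = 4.19. Each pKa is the crossover between adjacent species; pH = 5.33 lies in the region where C₂O₄²⁻ predominates.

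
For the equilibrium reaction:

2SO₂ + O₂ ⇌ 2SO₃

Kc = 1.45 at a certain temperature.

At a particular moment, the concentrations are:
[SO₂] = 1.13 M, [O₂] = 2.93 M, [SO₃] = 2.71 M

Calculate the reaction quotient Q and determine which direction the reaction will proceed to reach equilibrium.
Q = 1.963, Q > K, reaction proceeds reverse (toward reactants)

Q = ([SO₃]^2) / ([SO₂]^2 × [O₂])
  = ((2.71)^2) / ((1.13)^2·(2.93)) = 7.3441/3.7413 = 1.963
Since Q = 1.963 > Kc = 1.45, the reaction proceeds reverse (toward reactants) to reach equilibrium.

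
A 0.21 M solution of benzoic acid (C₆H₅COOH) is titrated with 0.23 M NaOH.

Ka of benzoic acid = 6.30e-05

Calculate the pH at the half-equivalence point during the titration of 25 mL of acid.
pH = pKa = 4.20

At the half-equivalence point, [HA] = [A⁻], so by Henderson–Hasselbalch pH = pKa + log(1) = pKa.
pKa = −log(6.30e-05) = 4.20.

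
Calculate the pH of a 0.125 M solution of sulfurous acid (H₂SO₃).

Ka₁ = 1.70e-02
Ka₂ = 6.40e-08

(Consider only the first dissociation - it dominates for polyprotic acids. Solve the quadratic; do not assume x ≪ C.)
pH = 1.42

x² + Ka₁·x − Ka₁·C = 0 with Ka₁ = 1.70e-02, C = 0.125.
x = (−Ka₁ + √(Ka₁² + 4·Ka₁·C))/2 = 3.8375e-02 M, so pH = 1.42.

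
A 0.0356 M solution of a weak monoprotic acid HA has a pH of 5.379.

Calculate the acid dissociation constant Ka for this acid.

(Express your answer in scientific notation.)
K_a = 4.90e-10

[H⁺] = 10^(−pH) = 10^(−5.379) = 4.178e-06 M. For HA ⇌ H⁺ + A⁻, Ka = x²/(C − x) = (4.178e-06)²/(0.0356 − 4.178e-06) = 4.90e-10.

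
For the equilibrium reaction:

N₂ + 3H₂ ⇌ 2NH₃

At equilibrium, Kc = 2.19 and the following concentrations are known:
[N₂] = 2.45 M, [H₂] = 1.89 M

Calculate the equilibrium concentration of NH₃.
[NH₃] = 6.0186 M

Kc = ([NH₃]^2) / ([N₂] × [H₂]^3) = 2.19
[NH₃]^2 = Kc · (reactant terms)/(other product terms) = 2.19 · 16.541 / 1 = 36.224
[NH₃] = (36.224)^(1/2) = 6.0186 M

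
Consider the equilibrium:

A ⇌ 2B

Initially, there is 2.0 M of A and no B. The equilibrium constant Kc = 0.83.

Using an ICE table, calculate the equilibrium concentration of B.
[B] = 1.098 M

ICE: [A] = 2.0 − x, [B] = 2x.
Kc = (2x)²/(2.0 − x) = 0.83 ⇒ 4x² + 0.83x − 1.66 = 0.
x = (−0.83 + √(0.83² + 4·4·1.66))/(2·4) = (−0.83 + √27.249)/8 = 0.54876.
[B] = 2x = 1.098 M.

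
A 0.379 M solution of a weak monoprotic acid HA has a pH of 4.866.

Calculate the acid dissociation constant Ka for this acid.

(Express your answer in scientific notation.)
K_a = 4.89e-10

[H⁺] = 10^(−pH) = 10^(−4.866) = 1.361e-05 M. For HA ⇌ H⁺ + A⁻, Ka = x²/(C − x) = (1.361e-05)²/(0.379 − 1.361e-05) = 4.89e-10.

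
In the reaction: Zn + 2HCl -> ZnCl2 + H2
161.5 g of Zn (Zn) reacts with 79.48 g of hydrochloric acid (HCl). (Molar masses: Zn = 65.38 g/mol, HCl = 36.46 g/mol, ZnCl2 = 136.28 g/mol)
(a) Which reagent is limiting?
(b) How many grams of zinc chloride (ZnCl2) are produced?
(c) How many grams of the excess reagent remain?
(a) HCl, (b) 148.5 g, (c) 90.24 g

Moles of Zn = 161.5 g ÷ 65.38 g/mol = 2.47017 mol
Moles of HCl = 79.48 g ÷ 36.46 g/mol = 2.17992 mol
Moles ÷ coefficient: Zn: 2.47017/1 = 2.47, HCl: 2.17992/2 = 1.09
(a) HCl has the smaller value, so HCl is the limiting reagent.
(b) Moles of ZnCl2 = 2.17992 mol HCl × (1/2) = 1.08996 mol; mass = 1.08996 mol × 136.28 g/mol = 148.5 g
(c) Zn consumed = 2.17992 × (1/2) = 1.08996 mol; remaining = 2.47017 − 1.08996 = 1.38021 mol; mass = 1.38021 mol × 65.38 g/mol = 90.24 g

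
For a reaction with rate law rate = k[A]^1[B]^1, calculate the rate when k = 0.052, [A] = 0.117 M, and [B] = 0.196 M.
0.001192 M/s

rate = k·[A]^1·[B]^1 = 0.052·(0.117)^1·(0.196)^1 = 0.052·0.117·0.196 = 0.001192 M/s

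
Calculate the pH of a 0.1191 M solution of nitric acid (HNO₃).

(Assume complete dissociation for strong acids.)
pH = 0.92

[H⁺] = 0.1191 M for strong acid. pH = -log[H⁺] = -log(0.1191)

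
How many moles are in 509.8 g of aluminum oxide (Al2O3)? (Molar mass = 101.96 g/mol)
Moles = 509.8 g ÷ 101.96 g/mol = 5 mol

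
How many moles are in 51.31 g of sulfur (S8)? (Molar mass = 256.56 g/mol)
Moles = 51.31 g ÷ 256.56 g/mol = 0.2 mol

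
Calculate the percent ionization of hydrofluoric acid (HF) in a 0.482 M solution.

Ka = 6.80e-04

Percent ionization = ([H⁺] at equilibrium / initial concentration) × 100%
Percent ionization = 3.69%

Let x = [H⁺]. Ka = x²/(C - x) ⇒ x² + (6.80e-04)x - (6.80e-04)(0.482) = 0. x = 1.7767e-02. Percent = (1.7767e-02/0.482) × 100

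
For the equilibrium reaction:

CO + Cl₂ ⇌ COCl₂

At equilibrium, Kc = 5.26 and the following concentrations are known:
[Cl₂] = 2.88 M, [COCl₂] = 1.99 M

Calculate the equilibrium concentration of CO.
[CO] = 0.1314 M

Kc = ([COCl₂]) / ([CO] × [Cl₂]) = 5.26
[CO]^1 = (product terms)/(Kc · other reactant terms) = 1.99 / (5.26 · 2.88) = 0.13136
[CO] = 0.1314 M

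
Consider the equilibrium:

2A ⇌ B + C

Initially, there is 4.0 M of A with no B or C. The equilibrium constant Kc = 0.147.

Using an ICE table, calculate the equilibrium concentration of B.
[B] = 0.868 M

ICE: [A] = 4.0 − 2x, [B] = [C] = x.
Kc = x²/(4.0 − 2x)² = 0.147 ⇒ √Kc = x/(4.0 − 2x).
x = √0.147·4.0/(1 + 2√0.147) = 0.38341·4.0/1.7668 = 0.86802.
[B] = x = 0.868 M.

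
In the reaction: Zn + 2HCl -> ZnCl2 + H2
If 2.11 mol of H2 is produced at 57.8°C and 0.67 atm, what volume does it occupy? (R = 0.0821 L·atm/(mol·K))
T = 57.8°C + 273.15 = 330.95 K
V = nRT/P = (2.11 × 0.0821 × 330.95) / 0.67
V = 85.57 L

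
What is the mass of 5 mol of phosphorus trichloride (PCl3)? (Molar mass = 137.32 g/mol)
Mass = 5 mol × 137.32 g/mol = 686.6 g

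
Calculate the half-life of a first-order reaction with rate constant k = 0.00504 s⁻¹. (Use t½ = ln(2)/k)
137.53 s

t½ = ln(2)/k = 0.6931/0.00504 = 137.53 s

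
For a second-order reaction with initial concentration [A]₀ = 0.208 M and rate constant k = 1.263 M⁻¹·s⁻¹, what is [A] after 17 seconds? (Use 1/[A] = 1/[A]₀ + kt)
0.0381 M

1/[A] = 1/[A]₀ + k·t = 1/0.208 + (1.263)·(17) = 4.8077 + 21.4710 = 26.2787
[A] = 1/26.2787 = 0.0381 M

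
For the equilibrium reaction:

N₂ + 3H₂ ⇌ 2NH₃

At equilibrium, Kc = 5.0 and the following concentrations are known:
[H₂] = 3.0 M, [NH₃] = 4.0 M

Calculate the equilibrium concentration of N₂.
[N₂] = 0.1185 M

Kc = ([NH₃]^2) / ([N₂] × [H₂]^3) = 5.0
[N₂]^1 = (product terms)/(Kc · other reactant terms) = 16 / (5.0 · 27) = 0.11852
[N₂] = 0.1185 M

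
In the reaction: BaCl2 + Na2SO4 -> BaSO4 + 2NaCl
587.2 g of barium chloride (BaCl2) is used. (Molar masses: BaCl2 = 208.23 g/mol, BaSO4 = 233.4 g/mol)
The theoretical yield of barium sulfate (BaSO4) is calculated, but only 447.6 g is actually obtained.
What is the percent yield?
Moles of BaCl2 = 587.2 g ÷ 208.23 g/mol = 2.81996 mol
Mole ratio: 1 mol BaSO4 / 1 mol BaCl2
Moles of BaSO4 = 2.81996 × (1/1) = 2.81996 mol
Theoretical yield = 2.81996 mol × 233.4 g/mol = 658.18 g
Actual yield = 447.6 g
Percent yield = (447.6 / 658.18) × 100% = 68.0%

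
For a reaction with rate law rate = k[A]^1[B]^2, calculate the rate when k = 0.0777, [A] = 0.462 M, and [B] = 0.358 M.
0.004601 M/s

rate = k·[A]^1·[B]^2 = 0.0777·(0.462)^1·(0.358)^2 = 0.0777·0.462·0.128164 = 0.004601 M/s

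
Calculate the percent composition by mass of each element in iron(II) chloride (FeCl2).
Fe: 44.06%, Cl: 55.94%

Molar mass of FeCl2 = 126.75 g/mol
% Fe = (1 × 55.85) / 126.75 × 100% = 55.85 / 126.75 × 100% = 44.06%
% Cl = (2 × 35.45) / 126.75 × 100% = 70.9 / 126.75 × 100% = 55.94%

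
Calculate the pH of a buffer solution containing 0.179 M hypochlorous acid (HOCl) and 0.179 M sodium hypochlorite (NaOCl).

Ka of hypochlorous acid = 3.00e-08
pH = 7.52

pKa = -log(3.00e-08) = 7.52. pH = pKa + log([A⁻]/[HA]) = 7.52 + log(0.179/0.179)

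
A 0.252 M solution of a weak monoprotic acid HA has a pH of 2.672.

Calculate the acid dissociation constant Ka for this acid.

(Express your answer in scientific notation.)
K_a = 1.81e-05

[H⁺] = 10^(−pH) = 10^(−2.672) = 2.128e-03 M. For HA ⇌ H⁺ + A⁻, Ka = x²/(C − x) = (2.128e-03)²/(0.252 − 2.128e-03) = 1.81e-05.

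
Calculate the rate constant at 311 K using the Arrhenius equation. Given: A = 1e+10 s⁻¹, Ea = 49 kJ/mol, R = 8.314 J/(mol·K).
5.89e+01 s⁻¹

k = A·exp(-Ea/(R·T)) = 1e+10·exp(-49000/(8.314·311)) = 1e+10·exp(-18.9507) = 1e+10·5.8858e-09 = 5.89e+01 s⁻¹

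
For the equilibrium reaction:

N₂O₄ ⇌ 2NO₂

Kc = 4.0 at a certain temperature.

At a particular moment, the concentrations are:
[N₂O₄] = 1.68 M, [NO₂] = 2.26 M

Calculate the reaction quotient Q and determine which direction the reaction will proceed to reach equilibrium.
Q = 3.040, Q < K, reaction proceeds forward (toward products)

Q = ([NO₂]^2) / ([N₂O₄])
  = ((2.26)^2) / ((1.68)) = 5.1076/1.68 = 3.04
Since Q = 3.04 < Kc = 4.0, the reaction proceeds forward (toward products) to reach equilibrium.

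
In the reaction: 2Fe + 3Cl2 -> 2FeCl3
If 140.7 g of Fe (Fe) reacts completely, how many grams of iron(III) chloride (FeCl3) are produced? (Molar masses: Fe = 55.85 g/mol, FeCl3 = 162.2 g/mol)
Moles of Fe = 140.7 g ÷ 55.85 g/mol = 2.51925 mol
Mole ratio: 2 mol FeCl3 / 2 mol Fe
Moles of FeCl3 = 2.51925 × (2/2) = 2.51925 mol
Mass of FeCl3 = 2.51925 mol × 162.2 g/mol = 408.6 g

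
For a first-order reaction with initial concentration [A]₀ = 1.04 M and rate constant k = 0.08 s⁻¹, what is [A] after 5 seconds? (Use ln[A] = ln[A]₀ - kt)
0.6971 M

ln[A] = ln[A]₀ - k·t = ln(1.04) - (0.08)·(5) = 0.0392 - 0.4000 = -0.3608
[A] = e^(-0.3608) = 0.6971 M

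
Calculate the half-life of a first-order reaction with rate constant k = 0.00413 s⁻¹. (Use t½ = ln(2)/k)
167.83 s

t½ = ln(2)/k = 0.6931/0.00413 = 167.83 s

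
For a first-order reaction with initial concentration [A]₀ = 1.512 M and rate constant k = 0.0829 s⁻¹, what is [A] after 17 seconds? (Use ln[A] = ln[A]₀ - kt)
0.3694 M

ln[A] = ln[A]₀ - k·t = ln(1.512) - (0.0829)·(17) = 0.4134 - 1.4093 = -0.9959
[A] = e^(-0.9959) = 0.3694 M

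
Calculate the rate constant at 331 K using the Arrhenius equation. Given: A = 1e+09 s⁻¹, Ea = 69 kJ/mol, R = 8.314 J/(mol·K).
1.29e-02 s⁻¹

k = A·exp(-Ea/(R·T)) = 1e+09·exp(-69000/(8.314·331)) = 1e+09·exp(-25.0733) = 1e+09·1.2907e-11 = 1.29e-02 s⁻¹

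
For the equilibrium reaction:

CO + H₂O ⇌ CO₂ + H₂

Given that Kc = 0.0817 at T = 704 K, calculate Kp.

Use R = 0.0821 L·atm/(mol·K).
K_p = 0.0817

Δn = (moles gaseous products) − (moles gaseous reactants) = 0
T = 704 K; RT = 0.0821 × 704 = 57.7984
Kp = Kc·(RT)^Δn = 0.0817 × (57.7984)^0 = 0.0817 × 1 = 0.0817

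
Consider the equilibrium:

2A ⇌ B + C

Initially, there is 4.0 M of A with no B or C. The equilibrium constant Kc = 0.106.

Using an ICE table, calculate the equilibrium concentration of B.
[B] = 0.789 M

ICE: [A] = 4.0 − 2x, [B] = [C] = x.
Kc = x²/(4.0 − 2x)² = 0.106 ⇒ √Kc = x/(4.0 − 2x).
x = √0.106·4.0/(1 + 2√0.106) = 0.32558·4.0/1.6512 = 0.78873.
[B] = x = 0.789 M.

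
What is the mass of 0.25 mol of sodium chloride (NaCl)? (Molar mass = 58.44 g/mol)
Mass = 0.25 mol × 58.44 g/mol = 14.61 g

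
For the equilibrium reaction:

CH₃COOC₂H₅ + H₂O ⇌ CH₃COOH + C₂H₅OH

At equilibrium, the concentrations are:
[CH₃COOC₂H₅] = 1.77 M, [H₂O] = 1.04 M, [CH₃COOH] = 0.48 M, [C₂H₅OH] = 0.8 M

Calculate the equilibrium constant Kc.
K_c = 0.2086

Kc = ([CH₃COOH] × [C₂H₅OH]) / ([CH₃COOC₂H₅] × [H₂O])
   = ((0.48)·(0.8)) / ((1.77)·(1.04))
   = 0.384 / 1.8408 = 0.2086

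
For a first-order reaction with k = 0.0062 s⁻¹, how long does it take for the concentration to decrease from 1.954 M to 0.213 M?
357.47 s

From ln[A] = ln[A]₀ - k·t: t = ln([A]₀/[A])/k = ln(1.954/0.213)/0.0062 = ln(9.1737)/0.0062 = 2.2163/0.0062 = 357.47 s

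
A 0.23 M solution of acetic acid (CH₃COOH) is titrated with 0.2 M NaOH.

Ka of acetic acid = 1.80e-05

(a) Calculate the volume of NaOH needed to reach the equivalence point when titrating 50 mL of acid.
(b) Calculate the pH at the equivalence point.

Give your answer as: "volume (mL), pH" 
V = 57.5 mL, pH = 8.89

(a) At equivalence: moles acid = moles base.
moles acid = 0.23 × 0.05 = 0.0115 mol; V_NaOH = 0.0115/0.2 = 0.0575 L = 57.5 mL.
(b) At equivalence, all acid → conjugate base A⁻ at [A⁻] = 0.0115/0.1075 = 0.107 M.
Kb = Kw/Ka = 1.0e-14/1.80e-05 = 5.556e-10; [OH⁻] = √(Kb·[A⁻]) = 7.709e-06; pOH = 5.11; pH = 14 − pOH = 8.89.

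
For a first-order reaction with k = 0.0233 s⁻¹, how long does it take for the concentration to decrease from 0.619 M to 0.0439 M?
113.57 s

From ln[A] = ln[A]₀ - k·t: t = ln([A]₀/[A])/k = ln(0.619/0.0439)/0.0233 = ln(14.1002)/0.0233 = 2.6462/0.0233 = 113.57 s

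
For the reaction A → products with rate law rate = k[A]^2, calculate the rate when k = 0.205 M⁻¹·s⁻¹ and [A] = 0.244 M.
0.0122 M/s

rate = k·[A]^2 = 0.205·(0.244)^2 = 0.205·0.059536 = 0.0122 M/s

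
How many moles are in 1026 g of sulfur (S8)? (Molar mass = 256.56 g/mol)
Moles = 1026 g ÷ 256.56 g/mol = 3.999 mol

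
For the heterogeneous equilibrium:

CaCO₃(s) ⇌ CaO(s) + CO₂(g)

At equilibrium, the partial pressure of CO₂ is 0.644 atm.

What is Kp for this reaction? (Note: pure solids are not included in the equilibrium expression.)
K_p = 0.644

Solids (CaCO₃, CaO) have activity 1 and are excluded.
Kp = P(CO₂) = 0.644.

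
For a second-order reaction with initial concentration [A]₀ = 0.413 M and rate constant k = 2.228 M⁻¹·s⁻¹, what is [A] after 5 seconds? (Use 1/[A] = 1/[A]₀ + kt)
0.0737 M

1/[A] = 1/[A]₀ + k·t = 1/0.413 + (2.228)·(5) = 2.4213 + 11.1400 = 13.5613
[A] = 1/13.5613 = 0.0737 M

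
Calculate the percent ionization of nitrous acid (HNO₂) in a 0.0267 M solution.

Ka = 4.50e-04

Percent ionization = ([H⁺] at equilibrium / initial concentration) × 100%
Percent ionization = 12.2%

Let x = [H⁺]. Ka = x²/(C - x) ⇒ x² + (4.50e-04)x - (4.50e-04)(0.0267) = 0. x = 3.2486e-03. Percent = (3.2486e-03/0.0267) × 100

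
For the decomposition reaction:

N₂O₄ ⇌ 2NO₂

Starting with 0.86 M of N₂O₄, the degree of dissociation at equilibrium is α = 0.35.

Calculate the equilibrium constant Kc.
K_c = 0.6483

x = α·[A]₀ = 0.35 × 0.86 = 0.301 M dissociated.
At eq: [N₂O₄] = 0.86 − 0.301 = 0.559 M; [NO₂] = 2x = 0.602 M.
Kc = [NO₂]²/[N₂O₄] = (0.602)²/0.559 = 0.6483.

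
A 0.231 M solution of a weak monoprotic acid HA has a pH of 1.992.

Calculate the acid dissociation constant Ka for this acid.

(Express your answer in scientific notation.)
K_a = 4.70e-04

[H⁺] = 10^(−pH) = 10^(−1.992) = 1.019e-02 M. For HA ⇌ H⁺ + A⁻, Ka = x²/(C − x) = (1.019e-02)²/(0.231 − 1.019e-02) = 4.70e-04.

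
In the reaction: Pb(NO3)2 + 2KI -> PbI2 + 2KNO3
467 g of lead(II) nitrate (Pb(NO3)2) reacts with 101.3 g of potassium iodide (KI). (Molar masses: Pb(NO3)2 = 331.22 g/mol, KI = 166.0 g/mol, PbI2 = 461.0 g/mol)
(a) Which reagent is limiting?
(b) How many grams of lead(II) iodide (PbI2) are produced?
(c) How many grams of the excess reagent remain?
(a) KI, (b) 140.7 g, (c) 365.9 g

Moles of Pb(NO3)2 = 467 g ÷ 331.22 g/mol = 1.40994 mol
Moles of KI = 101.3 g ÷ 166.0 g/mol = 0.610241 mol
Moles ÷ coefficient: Pb(NO3)2: 1.40994/1 = 1.41, KI: 0.610241/2 = 0.3051
(a) KI has the smaller value, so KI is the limiting reagent.
(b) Moles of PbI2 = 0.610241 mol KI × (1/2) = 0.30512 mol; mass = 0.30512 mol × 461.0 g/mol = 140.7 g
(c) Pb(NO3)2 consumed = 0.610241 × (1/2) = 0.30512 mol; remaining = 1.40994 − 0.30512 = 1.10482 mol; mass = 1.10482 mol × 331.22 g/mol = 365.9 g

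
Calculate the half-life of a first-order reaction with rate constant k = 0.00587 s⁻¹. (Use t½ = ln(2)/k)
118.08 s

t½ = ln(2)/k = 0.6931/0.00587 = 118.08 s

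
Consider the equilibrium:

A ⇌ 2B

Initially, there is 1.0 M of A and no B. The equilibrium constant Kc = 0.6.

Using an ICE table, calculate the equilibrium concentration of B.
[B] = 0.639 M

ICE: [A] = 1.0 − x, [B] = 2x.
Kc = (2x)²/(1.0 − x) = 0.6 ⇒ 4x² + 0.6x − 0.6 = 0.
x = (−0.6 + √(0.6² + 4·4·0.6))/(2·4) = (−0.6 + √9.96)/8 = 0.31949.
[B] = 2x = 0.639 M.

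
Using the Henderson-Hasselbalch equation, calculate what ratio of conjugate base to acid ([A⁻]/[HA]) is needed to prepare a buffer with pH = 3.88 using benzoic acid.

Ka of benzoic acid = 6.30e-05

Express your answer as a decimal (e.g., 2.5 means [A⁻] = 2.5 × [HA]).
[A⁻]/[HA] = 0.478

pKa = −log(6.30e-05) = 4.2007. pH = pKa + log([A⁻]/[HA]). 3.88 = 4.2007 + log(ratio). log(ratio) = 3.88 − 4.2007 = -0.3207. ratio = 10^(-0.3207) = 0.478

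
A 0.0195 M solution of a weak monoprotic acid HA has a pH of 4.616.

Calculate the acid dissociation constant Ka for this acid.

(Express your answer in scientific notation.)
K_a = 3.01e-08

[H⁺] = 10^(−pH) = 10^(−4.616) = 2.421e-05 M. For HA ⇌ H⁺ + A⁻, Ka = x²/(C − x) = (2.421e-05)²/(0.0195 − 2.421e-05) = 3.01e-08.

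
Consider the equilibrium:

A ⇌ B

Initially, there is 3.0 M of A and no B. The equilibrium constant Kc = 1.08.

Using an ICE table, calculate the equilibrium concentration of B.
[B] = 1.558 M

ICE: [A] = 3.0 − x, [B] = x.
Kc = x/(3.0 − x) = 1.08 ⇒ x = 1.08·3.0/(1 + 1.08) = 3.24/2.08 = 1.558.
[B] = x = 1.558 M.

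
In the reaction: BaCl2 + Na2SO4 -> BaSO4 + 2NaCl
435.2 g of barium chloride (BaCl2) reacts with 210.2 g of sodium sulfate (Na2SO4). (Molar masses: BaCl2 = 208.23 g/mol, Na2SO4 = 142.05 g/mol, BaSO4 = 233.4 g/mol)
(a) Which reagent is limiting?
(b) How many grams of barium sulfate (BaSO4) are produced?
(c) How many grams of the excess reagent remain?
(a) Na2SO4, (b) 345.4 g, (c) 127.1 g

Moles of BaCl2 = 435.2 g ÷ 208.23 g/mol = 2.09 mol
Moles of Na2SO4 = 210.2 g ÷ 142.05 g/mol = 1.47976 mol
Moles ÷ coefficient: BaCl2: 2.09/1 = 2.09, Na2SO4: 1.47976/1 = 1.48
(a) Na2SO4 has the smaller value, so Na2SO4 is the limiting reagent.
(b) Moles of BaSO4 = 1.47976 mol Na2SO4 × (1/1) = 1.47976 mol; mass = 1.47976 mol × 233.4 g/mol = 345.4 g
(c) BaCl2 consumed = 1.47976 × (1/1) = 1.47976 mol; remaining = 2.09 − 1.47976 = 0.610236 mol; mass = 0.610236 mol × 208.23 g/mol = 127.1 g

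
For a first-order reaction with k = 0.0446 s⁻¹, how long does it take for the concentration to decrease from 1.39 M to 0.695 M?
15.54 s

From ln[A] = ln[A]₀ - k·t: t = ln([A]₀/[A])/k = ln(1.39/0.695)/0.0446 = ln(2.0000)/0.0446 = 0.6931/0.0446 = 15.54 s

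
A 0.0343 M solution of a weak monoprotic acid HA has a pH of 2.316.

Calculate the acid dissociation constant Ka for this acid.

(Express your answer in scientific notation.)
K_a = 7.92e-04

[H⁺] = 10^(−pH) = 10^(−2.316) = 4.831e-03 M. For HA ⇌ H⁺ + A⁻, Ka = x²/(C − x) = (4.831e-03)²/(0.0343 − 4.831e-03) = 7.92e-04.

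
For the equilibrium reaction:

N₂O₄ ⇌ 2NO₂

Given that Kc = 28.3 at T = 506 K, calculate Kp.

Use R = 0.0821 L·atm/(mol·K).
K_p = 1.18e+03

Δn = (moles gaseous products) − (moles gaseous reactants) = 1
T = 506 K; RT = 0.0821 × 506 = 41.5426
Kp = Kc·(RT)^Δn = 28.3 × (41.5426)^1 = 28.3 × 41.5426 = 1.18e+03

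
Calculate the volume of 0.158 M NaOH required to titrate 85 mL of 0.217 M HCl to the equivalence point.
V_{base} = 116.7 mL

At equivalence: moles acid = moles base.
moles HCl = 0.217 M × 0.085 L = 0.018445 mol
V_NaOH = 0.018445 mol ÷ 0.158 M = 0.1167 L = 116.7 mL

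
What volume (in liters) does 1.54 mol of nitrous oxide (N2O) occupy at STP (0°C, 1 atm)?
At STP, 1 mol of gas occupies 22.4 L
Volume = 1.54 mol × 22.4 L/mol = 34.50 L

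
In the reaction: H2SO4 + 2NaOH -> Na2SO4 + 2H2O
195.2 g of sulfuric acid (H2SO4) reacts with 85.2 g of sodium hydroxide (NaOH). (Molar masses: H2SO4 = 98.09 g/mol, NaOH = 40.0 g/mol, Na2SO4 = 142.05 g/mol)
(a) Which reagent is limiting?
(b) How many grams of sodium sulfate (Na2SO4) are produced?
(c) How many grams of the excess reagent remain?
(a) NaOH, (b) 151.3 g, (c) 90.73 g

Moles of H2SO4 = 195.2 g ÷ 98.09 g/mol = 1.99001 mol
Moles of NaOH = 85.2 g ÷ 40.0 g/mol = 2.13 mol
Moles ÷ coefficient: H2SO4: 1.99001/1 = 1.99, NaOH: 2.13/2 = 1.065
(a) NaOH has the smaller value, so NaOH is the limiting reagent.
(b) Moles of Na2SO4 = 2.13 mol NaOH × (1/2) = 1.065 mol; mass = 1.065 mol × 142.05 g/mol = 151.3 g
(c) H2SO4 consumed = 2.13 × (1/2) = 1.065 mol; remaining = 1.99001 − 1.065 = 0.925009 mol; mass = 0.925009 mol × 98.09 g/mol = 90.73 g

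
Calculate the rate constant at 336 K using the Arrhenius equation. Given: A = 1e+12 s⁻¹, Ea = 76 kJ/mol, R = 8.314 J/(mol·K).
1.53e+00 s⁻¹

k = A·exp(-Ea/(R·T)) = 1e+12·exp(-76000/(8.314·336)) = 1e+12·exp(-27.2060) = 1e+12·1.5297e-12 = 1.53e+00 s⁻¹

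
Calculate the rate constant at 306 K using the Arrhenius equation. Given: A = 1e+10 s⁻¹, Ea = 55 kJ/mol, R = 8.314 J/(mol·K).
4.08e+00 s⁻¹

k = A·exp(-Ea/(R·T)) = 1e+10·exp(-55000/(8.314·306)) = 1e+10·exp(-21.6188) = 1e+10·4.0840e-10 = 4.08e+00 s⁻¹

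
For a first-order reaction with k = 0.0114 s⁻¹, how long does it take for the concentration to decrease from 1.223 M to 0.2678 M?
133.23 s

From ln[A] = ln[A]₀ - k·t: t = ln([A]₀/[A])/k = ln(1.223/0.2678)/0.0114 = ln(4.5668)/0.0114 = 1.5188/0.0114 = 133.23 s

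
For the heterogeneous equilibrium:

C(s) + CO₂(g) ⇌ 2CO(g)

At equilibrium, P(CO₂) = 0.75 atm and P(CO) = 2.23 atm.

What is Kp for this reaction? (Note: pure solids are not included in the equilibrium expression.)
K_p = 6.631

Solid C is excluded.
Kp = P(CO)²/P(CO₂) = (2.23)²/0.75 = 4.973/0.75 = 6.631.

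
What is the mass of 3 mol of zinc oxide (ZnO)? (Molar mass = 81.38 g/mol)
Mass = 3 mol × 81.38 g/mol = 244.1 g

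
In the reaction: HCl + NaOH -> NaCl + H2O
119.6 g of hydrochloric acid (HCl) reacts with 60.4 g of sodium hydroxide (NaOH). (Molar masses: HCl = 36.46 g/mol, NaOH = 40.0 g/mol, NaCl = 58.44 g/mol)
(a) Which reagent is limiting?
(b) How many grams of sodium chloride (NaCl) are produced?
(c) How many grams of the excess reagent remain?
(a) NaOH, (b) 88.24 g, (c) 64.55 g

Moles of HCl = 119.6 g ÷ 36.46 g/mol = 3.28031 mol
Moles of NaOH = 60.4 g ÷ 40.0 g/mol = 1.51 mol
Moles ÷ coefficient: HCl: 3.28031/1 = 3.28, NaOH: 1.51/1 = 1.51
(a) NaOH has the smaller value, so NaOH is the limiting reagent.
(b) Moles of NaCl = 1.51 mol NaOH × (1/1) = 1.51 mol; mass = 1.51 mol × 58.44 g/mol = 88.24 g
(c) HCl consumed = 1.51 × (1/1) = 1.51 mol; remaining = 3.28031 − 1.51 = 1.77031 mol; mass = 1.77031 mol × 36.46 g/mol = 64.55 g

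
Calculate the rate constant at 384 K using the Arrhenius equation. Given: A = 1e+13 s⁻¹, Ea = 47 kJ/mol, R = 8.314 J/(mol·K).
4.04e+06 s⁻¹

k = A·exp(-Ea/(R·T)) = 1e+13·exp(-47000/(8.314·384)) = 1e+13·exp(-14.7217) = 1e+13·4.0408e-07 = 4.04e+06 s⁻¹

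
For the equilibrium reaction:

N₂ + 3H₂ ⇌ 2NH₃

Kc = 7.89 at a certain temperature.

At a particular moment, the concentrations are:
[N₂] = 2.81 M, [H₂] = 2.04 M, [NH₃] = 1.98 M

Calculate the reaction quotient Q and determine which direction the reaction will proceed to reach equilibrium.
Q = 0.164, Q < K, reaction proceeds forward (toward products)

Q = ([NH₃]^2) / ([N₂] × [H₂]^3)
  = ((1.98)^2) / ((2.81)·(2.04)^3) = 3.9204/23.856 = 0.1643
Since Q = 0.1643 < Kc = 7.89, the reaction proceeds forward (toward products) to reach equilibrium.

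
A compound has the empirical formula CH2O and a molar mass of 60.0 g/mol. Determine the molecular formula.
Empirical formula mass of CH2O = 30.03 g/mol
Multiplier = 60.0 / 30.03 ≈ 2
Molecular formula = (CH2O) × 2 = C2H4O2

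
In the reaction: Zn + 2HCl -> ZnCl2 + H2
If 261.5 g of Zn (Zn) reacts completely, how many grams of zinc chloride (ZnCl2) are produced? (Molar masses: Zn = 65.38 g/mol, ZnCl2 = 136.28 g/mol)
Moles of Zn = 261.5 g ÷ 65.38 g/mol = 3.99969 mol
Mole ratio: 1 mol ZnCl2 / 1 mol Zn
Moles of ZnCl2 = 3.99969 × (1/1) = 3.99969 mol
Mass of ZnCl2 = 3.99969 mol × 136.28 g/mol = 545.1 g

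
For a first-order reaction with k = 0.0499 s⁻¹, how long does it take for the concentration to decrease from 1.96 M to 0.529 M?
26.25 s

From ln[A] = ln[A]₀ - k·t: t = ln([A]₀/[A])/k = ln(1.96/0.529)/0.0499 = ln(3.7051)/0.0499 = 1.3097/0.0499 = 26.25 s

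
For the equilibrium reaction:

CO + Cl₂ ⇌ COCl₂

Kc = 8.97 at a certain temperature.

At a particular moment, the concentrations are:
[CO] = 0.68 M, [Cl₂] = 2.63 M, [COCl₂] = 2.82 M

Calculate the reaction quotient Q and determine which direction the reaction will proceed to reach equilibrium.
Q = 1.577, Q < K, reaction proceeds forward (toward products)

Q = ([COCl₂]) / ([CO] × [Cl₂])
  = ((2.82)) / ((0.68)·(2.63)) = 2.82/1.7884 = 1.577
Since Q = 1.577 < Kc = 8.97, the reaction proceeds forward (toward products) to reach equilibrium.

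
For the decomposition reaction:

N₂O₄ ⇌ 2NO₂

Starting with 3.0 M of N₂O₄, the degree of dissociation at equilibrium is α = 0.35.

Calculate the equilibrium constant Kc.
K_c = 2.2615

x = α·[A]₀ = 0.35 × 3.0 = 1.05 M dissociated.
At eq: [N₂O₄] = 3.0 − 1.05 = 1.95 M; [NO₂] = 2x = 2.1 M.
Kc = [NO₂]²/[N₂O₄] = (2.1)²/1.95 = 2.262.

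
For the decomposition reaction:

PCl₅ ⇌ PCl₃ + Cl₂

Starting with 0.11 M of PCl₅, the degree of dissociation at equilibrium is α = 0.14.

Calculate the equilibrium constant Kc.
K_c = 0.0025

x = α·[A]₀ = 0.14 × 0.11 = 0.0154 M dissociated.
At eq: [PCl₅] = 0.11 − 0.0154 = 0.0946 M; [PCl₃] = [Cl₂] = x = 0.0154 M.
Kc = [PCl₃][Cl₂]/[PCl₅] = (0.0154)²/0.0946 = 0.002507.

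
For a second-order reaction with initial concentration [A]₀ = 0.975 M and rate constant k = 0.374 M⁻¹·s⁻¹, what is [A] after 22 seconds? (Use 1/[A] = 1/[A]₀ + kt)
0.1081 M

1/[A] = 1/[A]₀ + k·t = 1/0.975 + (0.374)·(22) = 1.0256 + 8.2280 = 9.2536
[A] = 1/9.2536 = 0.1081 M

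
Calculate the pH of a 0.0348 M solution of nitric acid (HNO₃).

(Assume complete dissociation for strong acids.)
pH = 1.46

[H⁺] = 0.0348 M for strong acid. pH = -log[H⁺] = -log(0.0348)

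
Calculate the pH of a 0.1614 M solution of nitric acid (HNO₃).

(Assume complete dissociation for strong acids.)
pH = 0.79

[H⁺] = 0.1614 M for strong acid. pH = -log[H⁺] = -log(0.1614)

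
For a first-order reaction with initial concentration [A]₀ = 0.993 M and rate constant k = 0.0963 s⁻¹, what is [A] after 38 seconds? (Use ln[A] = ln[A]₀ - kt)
0.0256 M

ln[A] = ln[A]₀ - k·t = ln(0.993) - (0.0963)·(38) = -0.0070 - 3.6594 = -3.6664
[A] = e^(-3.6664) = 0.0256 M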